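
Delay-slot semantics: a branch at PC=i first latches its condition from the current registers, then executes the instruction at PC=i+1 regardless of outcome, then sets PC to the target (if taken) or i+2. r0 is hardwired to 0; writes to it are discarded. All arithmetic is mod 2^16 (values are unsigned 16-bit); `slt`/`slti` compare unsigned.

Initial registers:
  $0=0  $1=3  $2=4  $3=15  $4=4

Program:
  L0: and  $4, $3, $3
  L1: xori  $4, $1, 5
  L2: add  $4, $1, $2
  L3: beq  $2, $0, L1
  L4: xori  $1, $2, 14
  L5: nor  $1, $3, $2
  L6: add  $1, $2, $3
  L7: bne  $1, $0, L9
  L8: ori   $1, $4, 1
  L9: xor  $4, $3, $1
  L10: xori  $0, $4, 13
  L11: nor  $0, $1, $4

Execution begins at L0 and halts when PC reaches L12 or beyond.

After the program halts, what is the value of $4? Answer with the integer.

8

PC=0  and  $4, $3, $3        | $0=0 $1=3 $2=4 $3=15 $4=15
PC=1  xori  $4, $1, 5        | $0=0 $1=3 $2=4 $3=15 $4=6
PC=2  add  $4, $1, $2        | $0=0 $1=3 $2=4 $3=15 $4=7
PC=3  beq  $2, $0, L1        | $0=0 $1=3 $2=4 $3=15 $4=7  [not taken]
PC=4  xori  $1, $2, 14       | $0=0 $1=10 $2=4 $3=15 $4=7
PC=5  nor  $1, $3, $2        | $0=0 $1=65520 $2=4 $3=15 $4=7
PC=6  add  $1, $2, $3        | $0=0 $1=19 $2=4 $3=15 $4=7
PC=7  bne  $1, $0, L9        | $0=0 $1=19 $2=4 $3=15 $4=7  [TAKEN]
PC=8  ori   $1, $4, 1        | $0=0 $1=7 $2=4 $3=15 $4=7
PC=9  xor  $4, $3, $1        | $0=0 $1=7 $2=4 $3=15 $4=8
PC=10 xori  $0, $4, 13       | $0=0 $1=7 $2=4 $3=15 $4=8
PC=11 nor  $0, $1, $4        | $0=0 $1=7 $2=4 $3=15 $4=8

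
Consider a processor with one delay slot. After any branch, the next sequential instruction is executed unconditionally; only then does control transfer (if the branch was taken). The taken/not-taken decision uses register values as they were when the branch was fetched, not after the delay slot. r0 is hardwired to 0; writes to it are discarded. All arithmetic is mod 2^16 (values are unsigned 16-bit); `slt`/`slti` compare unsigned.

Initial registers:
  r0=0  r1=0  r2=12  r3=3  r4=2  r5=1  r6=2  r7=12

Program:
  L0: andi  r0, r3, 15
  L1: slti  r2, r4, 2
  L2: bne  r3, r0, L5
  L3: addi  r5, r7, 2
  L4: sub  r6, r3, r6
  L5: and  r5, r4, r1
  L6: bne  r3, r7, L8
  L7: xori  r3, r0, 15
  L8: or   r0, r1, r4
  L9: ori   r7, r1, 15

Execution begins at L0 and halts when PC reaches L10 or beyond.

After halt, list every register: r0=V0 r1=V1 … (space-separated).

r0=0 r1=0 r2=0 r3=15 r4=2 r5=0 r6=2 r7=15

[0] andi  r0, r3, 15  →  {r0:0, r1:0, r2:12, r3:3, r4:2, r5:1, r6:2, r7:12}
[1] slti  r2, r4, 2  →  {r0:0, r1:0, r2:0, r3:3, r4:2, r5:1, r6:2, r7:12}
[2] bne  r3, r0, L5  →  {r0:0, r1:0, r2:0, r3:3, r4:2, r5:1, r6:2, r7:12}  ⟨branch taken⟩
[3] addi  r5, r7, 2  →  {r0:0, r1:0, r2:0, r3:3, r4:2, r5:14, r6:2, r7:12}
[5] and  r5, r4, r1  →  {r0:0, r1:0, r2:0, r3:3, r4:2, r5:0, r6:2, r7:12}
[6] bne  r3, r7, L8  →  {r0:0, r1:0, r2:0, r3:3, r4:2, r5:0, r6:2, r7:12}  ⟨branch taken⟩
[7] xori  r3, r0, 15  →  {r0:0, r1:0, r2:0, r3:15, r4:2, r5:0, r6:2, r7:12}
[8] or   r0, r1, r4  →  {r0:0, r1:0, r2:0, r3:15, r4:2, r5:0, r6:2, r7:12}
[9] ori   r7, r1, 15  →  {r0:0, r1:0, r2:0, r3:15, r4:2, r5:0, r6:2, r7:15}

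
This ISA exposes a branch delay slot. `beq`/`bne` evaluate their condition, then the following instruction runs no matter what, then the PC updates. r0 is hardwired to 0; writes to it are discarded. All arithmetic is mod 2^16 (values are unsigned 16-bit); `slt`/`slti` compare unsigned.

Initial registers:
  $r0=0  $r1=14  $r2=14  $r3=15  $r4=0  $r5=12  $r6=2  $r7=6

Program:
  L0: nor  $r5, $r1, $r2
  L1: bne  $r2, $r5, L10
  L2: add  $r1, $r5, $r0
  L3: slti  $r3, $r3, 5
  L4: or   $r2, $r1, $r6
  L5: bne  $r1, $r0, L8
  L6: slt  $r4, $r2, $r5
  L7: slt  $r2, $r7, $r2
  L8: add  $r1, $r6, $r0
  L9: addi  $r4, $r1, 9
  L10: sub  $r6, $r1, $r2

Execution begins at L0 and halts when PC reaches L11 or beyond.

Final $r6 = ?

65507

[0] nor  $r5, $r1, $r2  →  {$r0:0, $r1:14, $r2:14, $r3:15, $r4:0, $r5:65521, $r6:2, $r7:6}
[1] bne  $r2, $r5, L10  →  {$r0:0, $r1:14, $r2:14, $r3:15, $r4:0, $r5:65521, $r6:2, $r7:6}  ⟨branch taken⟩
[2] add  $r1, $r5, $r0  →  {$r0:0, $r1:65521, $r2:14, $r3:15, $r4:0, $r5:65521, $r6:2, $r7:6}
[10] sub  $r6, $r1, $r2  →  {$r0:0, $r1:65521, $r2:14, $r3:15, $r4:0, $r5:65521, $r6:65507, $r7:6}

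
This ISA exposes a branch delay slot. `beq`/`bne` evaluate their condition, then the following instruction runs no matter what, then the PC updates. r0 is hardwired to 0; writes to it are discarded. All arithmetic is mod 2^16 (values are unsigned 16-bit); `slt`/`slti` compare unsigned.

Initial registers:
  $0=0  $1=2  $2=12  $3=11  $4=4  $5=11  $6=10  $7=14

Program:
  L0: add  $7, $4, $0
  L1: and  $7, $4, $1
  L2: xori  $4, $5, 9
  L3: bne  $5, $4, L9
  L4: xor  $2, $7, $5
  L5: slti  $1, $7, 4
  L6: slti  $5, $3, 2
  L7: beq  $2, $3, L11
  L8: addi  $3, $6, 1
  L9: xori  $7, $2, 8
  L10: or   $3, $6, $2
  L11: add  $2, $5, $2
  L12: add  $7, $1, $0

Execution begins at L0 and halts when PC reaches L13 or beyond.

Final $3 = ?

11

PC=0  add  $7, $4, $0        | $0=0 $1=2 $2=12 $3=11 $4=4 $5=11 $6=10 $7=4
PC=1  and  $7, $4, $1        | $0=0 $1=2 $2=12 $3=11 $4=4 $5=11 $6=10 $7=0
PC=2  xori  $4, $5, 9        | $0=0 $1=2 $2=12 $3=11 $4=2 $5=11 $6=10 $7=0
PC=3  bne  $5, $4, L9        | $0=0 $1=2 $2=12 $3=11 $4=2 $5=11 $6=10 $7=0  [TAKEN]
PC=4  xor  $2, $7, $5        | $0=0 $1=2 $2=11 $3=11 $4=2 $5=11 $6=10 $7=0
PC=9  xori  $7, $2, 8        | $0=0 $1=2 $2=11 $3=11 $4=2 $5=11 $6=10 $7=3
PC=10 or   $3, $6, $2        | $0=0 $1=2 $2=11 $3=11 $4=2 $5=11 $6=10 $7=3
PC=11 add  $2, $5, $2        | $0=0 $1=2 $2=22 $3=11 $4=2 $5=11 $6=10 $7=3
PC=12 add  $7, $1, $0        | $0=0 $1=2 $2=22 $3=11 $4=2 $5=11 $6=10 $7=2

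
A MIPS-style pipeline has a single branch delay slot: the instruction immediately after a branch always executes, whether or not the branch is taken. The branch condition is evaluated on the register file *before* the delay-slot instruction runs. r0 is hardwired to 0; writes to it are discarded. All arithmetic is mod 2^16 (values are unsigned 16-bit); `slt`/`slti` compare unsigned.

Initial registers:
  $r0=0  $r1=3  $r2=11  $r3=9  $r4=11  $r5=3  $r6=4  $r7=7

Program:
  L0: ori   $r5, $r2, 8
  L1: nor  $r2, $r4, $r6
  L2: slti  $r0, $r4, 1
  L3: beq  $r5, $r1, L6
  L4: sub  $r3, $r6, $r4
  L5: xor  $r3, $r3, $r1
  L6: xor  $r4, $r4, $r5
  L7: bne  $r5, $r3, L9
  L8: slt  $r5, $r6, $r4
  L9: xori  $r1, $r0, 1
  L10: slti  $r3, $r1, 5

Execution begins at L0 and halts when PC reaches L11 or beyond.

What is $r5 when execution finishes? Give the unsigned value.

[0] ori   $r5, $r2, 8  →  {$r0:0, $r1:3, $r2:11, $r3:9, $r4:11, $r5:11, $r6:4, $r7:7}
[1] nor  $r2, $r4, $r6  →  {$r0:0, $r1:3, $r2:65520, $r3:9, $r4:11, $r5:11, $r6:4, $r7:7}
[2] slti  $r0, $r4, 1  →  {$r0:0, $r1:3, $r2:65520, $r3:9, $r4:11, $r5:11, $r6:4, $r7:7}
[3] beq  $r5, $r1, L6  →  {$r0:0, $r1:3, $r2:65520, $r3:9, $r4:11, $r5:11, $r6:4, $r7:7}  ⟨branch fallthrough⟩
[4] sub  $r3, $r6, $r4  →  {$r0:0, $r1:3, $r2:65520, $r3:65529, $r4:11, $r5:11, $r6:4, $r7:7}
[5] xor  $r3, $r3, $r1  →  {$r0:0, $r1:3, $r2:65520, $r3:65530, $r4:11, $r5:11, $r6:4, $r7:7}
[6] xor  $r4, $r4, $r5  →  {$r0:0, $r1:3, $r2:65520, $r3:65530, $r4:0, $r5:11, $r6:4, $r7:7}
[7] bne  $r5, $r3, L9  →  {$r0:0, $r1:3, $r2:65520, $r3:65530, $r4:0, $r5:11, $r6:4, $r7:7}  ⟨branch taken⟩
[8] slt  $r5, $r6, $r4  →  {$r0:0, $r1:3, $r2:65520, $r3:65530, $r4:0, $r5:0, $r6:4, $r7:7}
[9] xori  $r1, $r0, 1  →  {$r0:0, $r1:1, $r2:65520, $r3:65530, $r4:0, $r5:0, $r6:4, $r7:7}
[10] slti  $r3, $r1, 5  →  {$r0:0, $r1:1, $r2:65520, $r3:1, $r4:0, $r5:0, $r6:4, $r7:7}

0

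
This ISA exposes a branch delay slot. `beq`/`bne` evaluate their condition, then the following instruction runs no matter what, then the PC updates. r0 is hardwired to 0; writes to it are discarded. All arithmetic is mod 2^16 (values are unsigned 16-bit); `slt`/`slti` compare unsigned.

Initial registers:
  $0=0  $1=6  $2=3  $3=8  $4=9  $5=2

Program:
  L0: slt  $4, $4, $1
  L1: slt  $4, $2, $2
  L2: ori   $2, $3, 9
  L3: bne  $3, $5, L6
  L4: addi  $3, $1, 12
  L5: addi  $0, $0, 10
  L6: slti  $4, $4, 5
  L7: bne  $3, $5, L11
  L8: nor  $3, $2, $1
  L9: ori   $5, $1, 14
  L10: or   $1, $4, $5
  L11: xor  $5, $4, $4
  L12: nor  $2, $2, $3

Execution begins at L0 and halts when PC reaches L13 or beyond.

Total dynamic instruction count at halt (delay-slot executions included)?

10

  step pc=0: slt  $4, $4, $1  regs=(0,6,3,8,0,2)
  step pc=1: slt  $4, $2, $2  regs=(0,6,3,8,0,2)
  step pc=2: ori   $2, $3, 9  regs=(0,6,9,8,0,2)
  step pc=3: bne  $3, $5, L6  cond=T  regs=(0,6,9,8,0,2)
  step pc=4: addi  $3, $1, 12  regs=(0,6,9,18,0,2)
  step pc=6: slti  $4, $4, 5  regs=(0,6,9,18,1,2)
  step pc=7: bne  $3, $5, L11  cond=T  regs=(0,6,9,18,1,2)
  step pc=8: nor  $3, $2, $1  regs=(0,6,9,65520,1,2)
  step pc=11: xor  $5, $4, $4  regs=(0,6,9,65520,1,0)
  step pc=12: nor  $2, $2, $3  regs=(0,6,6,65520,1,0)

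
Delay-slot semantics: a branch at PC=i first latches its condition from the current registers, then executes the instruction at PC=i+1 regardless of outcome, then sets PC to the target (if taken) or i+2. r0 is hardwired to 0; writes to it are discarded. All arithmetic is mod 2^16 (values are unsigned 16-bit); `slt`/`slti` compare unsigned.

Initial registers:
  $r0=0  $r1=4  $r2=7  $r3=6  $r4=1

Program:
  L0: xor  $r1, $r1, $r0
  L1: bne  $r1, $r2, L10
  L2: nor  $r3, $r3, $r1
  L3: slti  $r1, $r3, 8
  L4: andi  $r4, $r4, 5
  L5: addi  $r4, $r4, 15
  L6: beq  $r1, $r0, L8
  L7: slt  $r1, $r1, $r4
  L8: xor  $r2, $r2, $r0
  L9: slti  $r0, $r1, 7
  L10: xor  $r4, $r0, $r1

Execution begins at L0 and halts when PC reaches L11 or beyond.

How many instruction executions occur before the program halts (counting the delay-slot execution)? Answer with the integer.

#0 xor  $r1, $r1, $r0 ; 0/4/7/6/1
#1 bne  $r1, $r2, L10 ; 0/4/7/6/1 ; →target
#2 nor  $r3, $r3, $r1 ; 0/4/7/65529/1
#10 xor  $r4, $r0, $r1 ; 0/4/7/65529/4

4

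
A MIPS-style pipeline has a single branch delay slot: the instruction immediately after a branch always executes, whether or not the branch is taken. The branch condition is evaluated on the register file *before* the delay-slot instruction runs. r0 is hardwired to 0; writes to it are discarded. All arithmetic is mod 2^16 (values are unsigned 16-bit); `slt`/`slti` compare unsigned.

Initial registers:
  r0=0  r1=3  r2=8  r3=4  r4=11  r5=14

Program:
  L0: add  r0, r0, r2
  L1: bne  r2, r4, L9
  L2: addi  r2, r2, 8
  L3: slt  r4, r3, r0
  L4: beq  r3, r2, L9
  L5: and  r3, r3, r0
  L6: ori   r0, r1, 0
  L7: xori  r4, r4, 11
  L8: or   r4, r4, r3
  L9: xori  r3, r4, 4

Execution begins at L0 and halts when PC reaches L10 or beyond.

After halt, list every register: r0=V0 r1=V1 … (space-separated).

PC=0  add  r0, r0, r2        | r0=0 r1=3 r2=8 r3=4 r4=11 r5=14
PC=1  bne  r2, r4, L9        | r0=0 r1=3 r2=8 r3=4 r4=11 r5=14  [TAKEN]
PC=2  addi  r2, r2, 8        | r0=0 r1=3 r2=16 r3=4 r4=11 r5=14
PC=9  xori  r3, r4, 4        | r0=0 r1=3 r2=16 r3=15 r4=11 r5=14

r0=0 r1=3 r2=16 r3=15 r4=11 r5=14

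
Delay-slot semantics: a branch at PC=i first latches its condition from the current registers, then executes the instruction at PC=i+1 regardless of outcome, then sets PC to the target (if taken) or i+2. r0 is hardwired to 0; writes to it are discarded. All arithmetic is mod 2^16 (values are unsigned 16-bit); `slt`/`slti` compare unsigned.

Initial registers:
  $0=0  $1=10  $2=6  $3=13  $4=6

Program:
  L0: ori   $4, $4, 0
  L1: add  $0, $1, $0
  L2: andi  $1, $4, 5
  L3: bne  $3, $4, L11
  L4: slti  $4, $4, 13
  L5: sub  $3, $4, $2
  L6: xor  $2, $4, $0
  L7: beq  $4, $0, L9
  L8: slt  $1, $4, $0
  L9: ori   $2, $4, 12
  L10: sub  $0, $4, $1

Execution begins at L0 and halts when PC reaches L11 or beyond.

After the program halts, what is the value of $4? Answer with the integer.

1

[0] ori   $4, $4, 0  →  {$0:0, $1:10, $2:6, $3:13, $4:6}
[1] add  $0, $1, $0  →  {$0:0, $1:10, $2:6, $3:13, $4:6}
[2] andi  $1, $4, 5  →  {$0:0, $1:4, $2:6, $3:13, $4:6}
[3] bne  $3, $4, L11  →  {$0:0, $1:4, $2:6, $3:13, $4:6}  ⟨branch taken⟩
[4] slti  $4, $4, 13  →  {$0:0, $1:4, $2:6, $3:13, $4:1}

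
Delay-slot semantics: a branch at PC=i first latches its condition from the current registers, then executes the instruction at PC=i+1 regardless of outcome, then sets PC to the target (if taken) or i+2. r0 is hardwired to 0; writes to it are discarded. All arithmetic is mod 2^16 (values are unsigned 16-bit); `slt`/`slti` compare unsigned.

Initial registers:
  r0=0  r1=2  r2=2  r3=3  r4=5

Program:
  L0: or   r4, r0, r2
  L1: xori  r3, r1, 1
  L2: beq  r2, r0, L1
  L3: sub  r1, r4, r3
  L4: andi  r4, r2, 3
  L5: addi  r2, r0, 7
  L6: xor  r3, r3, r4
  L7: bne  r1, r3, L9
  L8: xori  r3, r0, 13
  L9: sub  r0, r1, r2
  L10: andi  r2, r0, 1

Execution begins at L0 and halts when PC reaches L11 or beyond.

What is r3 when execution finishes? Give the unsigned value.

13

  step pc=0: or   r4, r0, r2  regs=(0,2,2,3,2)
  step pc=1: xori  r3, r1, 1  regs=(0,2,2,3,2)
  step pc=2: beq  r2, r0, L1  cond=F  regs=(0,2,2,3,2)
  step pc=3: sub  r1, r4, r3  regs=(0,65535,2,3,2)
  step pc=4: andi  r4, r2, 3  regs=(0,65535,2,3,2)
  step pc=5: addi  r2, r0, 7  regs=(0,65535,7,3,2)
  step pc=6: xor  r3, r3, r4  regs=(0,65535,7,1,2)
  step pc=7: bne  r1, r3, L9  cond=T  regs=(0,65535,7,1,2)
  step pc=8: xori  r3, r0, 13  regs=(0,65535,7,13,2)
  step pc=9: sub  r0, r1, r2  regs=(0,65535,7,13,2)
  step pc=10: andi  r2, r0, 1  regs=(0,65535,0,13,2)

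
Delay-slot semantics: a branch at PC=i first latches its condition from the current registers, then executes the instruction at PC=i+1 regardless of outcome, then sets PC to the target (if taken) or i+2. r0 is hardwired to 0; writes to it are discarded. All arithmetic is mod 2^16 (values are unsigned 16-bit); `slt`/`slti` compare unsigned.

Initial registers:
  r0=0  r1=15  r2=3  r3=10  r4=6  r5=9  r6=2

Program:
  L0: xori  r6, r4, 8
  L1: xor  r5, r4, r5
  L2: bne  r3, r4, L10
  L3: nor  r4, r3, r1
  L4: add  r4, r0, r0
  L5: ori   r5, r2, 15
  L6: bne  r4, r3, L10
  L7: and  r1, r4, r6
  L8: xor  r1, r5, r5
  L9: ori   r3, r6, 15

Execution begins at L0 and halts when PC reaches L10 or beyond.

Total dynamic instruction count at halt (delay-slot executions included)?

4

  step pc=0: xori  r6, r4, 8  regs=(0,15,3,10,6,9,14)
  step pc=1: xor  r5, r4, r5  regs=(0,15,3,10,6,15,14)
  step pc=2: bne  r3, r4, L10  cond=T  regs=(0,15,3,10,6,15,14)
  step pc=3: nor  r4, r3, r1  regs=(0,15,3,10,65520,15,14)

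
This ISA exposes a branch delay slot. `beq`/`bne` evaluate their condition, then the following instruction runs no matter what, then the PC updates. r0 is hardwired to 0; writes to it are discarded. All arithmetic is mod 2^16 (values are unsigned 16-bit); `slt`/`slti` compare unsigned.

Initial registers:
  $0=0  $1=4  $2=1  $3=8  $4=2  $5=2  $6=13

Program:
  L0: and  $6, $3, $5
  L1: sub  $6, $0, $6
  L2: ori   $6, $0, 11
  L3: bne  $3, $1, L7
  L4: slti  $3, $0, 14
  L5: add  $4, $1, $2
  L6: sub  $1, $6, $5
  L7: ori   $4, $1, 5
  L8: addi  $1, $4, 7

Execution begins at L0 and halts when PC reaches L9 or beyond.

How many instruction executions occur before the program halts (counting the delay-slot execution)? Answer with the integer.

[0] and  $6, $3, $5  →  {$0:0, $1:4, $2:1, $3:8, $4:2, $5:2, $6:0}
[1] sub  $6, $0, $6  →  {$0:0, $1:4, $2:1, $3:8, $4:2, $5:2, $6:0}
[2] ori   $6, $0, 11  →  {$0:0, $1:4, $2:1, $3:8, $4:2, $5:2, $6:11}
[3] bne  $3, $1, L7  →  {$0:0, $1:4, $2:1, $3:8, $4:2, $5:2, $6:11}  ⟨branch taken⟩
[4] slti  $3, $0, 14  →  {$0:0, $1:4, $2:1, $3:1, $4:2, $5:2, $6:11}
[7] ori   $4, $1, 5  →  {$0:0, $1:4, $2:1, $3:1, $4:5, $5:2, $6:11}
[8] addi  $1, $4, 7  →  {$0:0, $1:12, $2:1, $3:1, $4:5, $5:2, $6:11}

7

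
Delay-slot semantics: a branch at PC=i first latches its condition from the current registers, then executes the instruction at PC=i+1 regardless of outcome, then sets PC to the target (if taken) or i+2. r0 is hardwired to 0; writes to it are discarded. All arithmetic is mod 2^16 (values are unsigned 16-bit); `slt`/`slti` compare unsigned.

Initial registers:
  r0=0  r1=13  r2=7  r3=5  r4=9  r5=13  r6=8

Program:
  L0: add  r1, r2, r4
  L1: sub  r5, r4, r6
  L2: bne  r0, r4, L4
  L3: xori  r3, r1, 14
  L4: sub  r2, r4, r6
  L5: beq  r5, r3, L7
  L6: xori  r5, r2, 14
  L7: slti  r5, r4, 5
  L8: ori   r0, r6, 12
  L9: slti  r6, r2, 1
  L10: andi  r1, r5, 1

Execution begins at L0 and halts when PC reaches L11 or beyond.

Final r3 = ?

PC=0  add  r1, r2, r4        | r0=0 r1=16 r2=7 r3=5 r4=9 r5=13 r6=8
PC=1  sub  r5, r4, r6        | r0=0 r1=16 r2=7 r3=5 r4=9 r5=1 r6=8
PC=2  bne  r0, r4, L4        | r0=0 r1=16 r2=7 r3=5 r4=9 r5=1 r6=8  [TAKEN]
PC=3  xori  r3, r1, 14       | r0=0 r1=16 r2=7 r3=30 r4=9 r5=1 r6=8
PC=4  sub  r2, r4, r6        | r0=0 r1=16 r2=1 r3=30 r4=9 r5=1 r6=8
PC=5  beq  r5, r3, L7        | r0=0 r1=16 r2=1 r3=30 r4=9 r5=1 r6=8  [not taken]
PC=6  xori  r5, r2, 14       | r0=0 r1=16 r2=1 r3=30 r4=9 r5=15 r6=8
PC=7  slti  r5, r4, 5        | r0=0 r1=16 r2=1 r3=30 r4=9 r5=0 r6=8
PC=8  ori   r0, r6, 12       | r0=0 r1=16 r2=1 r3=30 r4=9 r5=0 r6=8
PC=9  slti  r6, r2, 1        | r0=0 r1=16 r2=1 r3=30 r4=9 r5=0 r6=0
PC=10 andi  r1, r5, 1        | r0=0 r1=0 r2=1 r3=30 r4=9 r5=0 r6=0

30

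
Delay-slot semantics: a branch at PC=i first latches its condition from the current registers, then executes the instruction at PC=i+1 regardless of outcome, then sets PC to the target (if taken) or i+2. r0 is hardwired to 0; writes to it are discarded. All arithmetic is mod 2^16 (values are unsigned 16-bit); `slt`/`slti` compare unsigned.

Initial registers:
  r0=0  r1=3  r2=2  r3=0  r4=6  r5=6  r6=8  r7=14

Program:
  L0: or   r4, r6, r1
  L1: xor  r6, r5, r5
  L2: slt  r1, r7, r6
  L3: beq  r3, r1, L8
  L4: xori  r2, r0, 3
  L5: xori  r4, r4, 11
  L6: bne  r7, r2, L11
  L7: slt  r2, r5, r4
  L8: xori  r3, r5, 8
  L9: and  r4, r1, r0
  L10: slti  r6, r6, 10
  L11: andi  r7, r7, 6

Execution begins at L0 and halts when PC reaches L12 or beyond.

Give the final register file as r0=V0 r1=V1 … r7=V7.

r0=0 r1=0 r2=3 r3=14 r4=0 r5=6 r6=1 r7=6

  step pc=0: or   r4, r6, r1  regs=(0,3,2,0,11,6,8,14)
  step pc=1: xor  r6, r5, r5  regs=(0,3,2,0,11,6,0,14)
  step pc=2: slt  r1, r7, r6  regs=(0,0,2,0,11,6,0,14)
  step pc=3: beq  r3, r1, L8  cond=T  regs=(0,0,2,0,11,6,0,14)
  step pc=4: xori  r2, r0, 3  regs=(0,0,3,0,11,6,0,14)
  step pc=8: xori  r3, r5, 8  regs=(0,0,3,14,11,6,0,14)
  step pc=9: and  r4, r1, r0  regs=(0,0,3,14,0,6,0,14)
  step pc=10: slti  r6, r6, 10  regs=(0,0,3,14,0,6,1,14)
  step pc=11: andi  r7, r7, 6  regs=(0,0,3,14,0,6,1,6)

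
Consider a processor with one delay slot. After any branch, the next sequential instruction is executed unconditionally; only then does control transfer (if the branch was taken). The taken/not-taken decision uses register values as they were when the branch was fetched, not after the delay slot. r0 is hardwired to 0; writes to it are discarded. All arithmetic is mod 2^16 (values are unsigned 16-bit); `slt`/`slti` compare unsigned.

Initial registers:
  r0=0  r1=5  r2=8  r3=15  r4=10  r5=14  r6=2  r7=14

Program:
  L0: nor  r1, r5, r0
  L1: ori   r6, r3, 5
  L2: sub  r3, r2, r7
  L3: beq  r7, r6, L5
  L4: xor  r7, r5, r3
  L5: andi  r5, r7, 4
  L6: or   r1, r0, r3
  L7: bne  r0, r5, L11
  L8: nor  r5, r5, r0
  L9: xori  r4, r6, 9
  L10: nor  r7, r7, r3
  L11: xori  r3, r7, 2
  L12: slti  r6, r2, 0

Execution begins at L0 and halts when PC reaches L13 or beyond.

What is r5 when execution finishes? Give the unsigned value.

65531

[0] nor  r1, r5, r0  →  {r0:0, r1:65521, r2:8, r3:15, r4:10, r5:14, r6:2, r7:14}
[1] ori   r6, r3, 5  →  {r0:0, r1:65521, r2:8, r3:15, r4:10, r5:14, r6:15, r7:14}
[2] sub  r3, r2, r7  →  {r0:0, r1:65521, r2:8, r3:65530, r4:10, r5:14, r6:15, r7:14}
[3] beq  r7, r6, L5  →  {r0:0, r1:65521, r2:8, r3:65530, r4:10, r5:14, r6:15, r7:14}  ⟨branch fallthrough⟩
[4] xor  r7, r5, r3  →  {r0:0, r1:65521, r2:8, r3:65530, r4:10, r5:14, r6:15, r7:65524}
[5] andi  r5, r7, 4  →  {r0:0, r1:65521, r2:8, r3:65530, r4:10, r5:4, r6:15, r7:65524}
[6] or   r1, r0, r3  →  {r0:0, r1:65530, r2:8, r3:65530, r4:10, r5:4, r6:15, r7:65524}
[7] bne  r0, r5, L11  →  {r0:0, r1:65530, r2:8, r3:65530, r4:10, r5:4, r6:15, r7:65524}  ⟨branch taken⟩
[8] nor  r5, r5, r0  →  {r0:0, r1:65530, r2:8, r3:65530, r4:10, r5:65531, r6:15, r7:65524}
[11] xori  r3, r7, 2  →  {r0:0, r1:65530, r2:8, r3:65526, r4:10, r5:65531, r6:15, r7:65524}
[12] slti  r6, r2, 0  →  {r0:0, r1:65530, r2:8, r3:65526, r4:10, r5:65531, r6:0, r7:65524}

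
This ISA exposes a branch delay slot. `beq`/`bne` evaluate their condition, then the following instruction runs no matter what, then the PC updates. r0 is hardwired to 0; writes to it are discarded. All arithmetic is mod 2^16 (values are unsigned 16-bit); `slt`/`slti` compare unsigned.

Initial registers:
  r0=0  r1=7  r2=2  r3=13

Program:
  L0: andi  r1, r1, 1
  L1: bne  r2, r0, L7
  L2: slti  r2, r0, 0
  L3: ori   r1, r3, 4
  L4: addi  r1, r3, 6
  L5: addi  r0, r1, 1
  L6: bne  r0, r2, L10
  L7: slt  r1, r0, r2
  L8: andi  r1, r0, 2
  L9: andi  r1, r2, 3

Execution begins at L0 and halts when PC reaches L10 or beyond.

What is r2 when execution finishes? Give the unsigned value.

0

[0] andi  r1, r1, 1  →  {r0:0, r1:1, r2:2, r3:13}
[1] bne  r2, r0, L7  →  {r0:0, r1:1, r2:2, r3:13}  ⟨branch taken⟩
[2] slti  r2, r0, 0  →  {r0:0, r1:1, r2:0, r3:13}
[7] slt  r1, r0, r2  →  {r0:0, r1:0, r2:0, r3:13}
[8] andi  r1, r0, 2  →  {r0:0, r1:0, r2:0, r3:13}
[9] andi  r1, r2, 3  →  {r0:0, r1:0, r2:0, r3:13}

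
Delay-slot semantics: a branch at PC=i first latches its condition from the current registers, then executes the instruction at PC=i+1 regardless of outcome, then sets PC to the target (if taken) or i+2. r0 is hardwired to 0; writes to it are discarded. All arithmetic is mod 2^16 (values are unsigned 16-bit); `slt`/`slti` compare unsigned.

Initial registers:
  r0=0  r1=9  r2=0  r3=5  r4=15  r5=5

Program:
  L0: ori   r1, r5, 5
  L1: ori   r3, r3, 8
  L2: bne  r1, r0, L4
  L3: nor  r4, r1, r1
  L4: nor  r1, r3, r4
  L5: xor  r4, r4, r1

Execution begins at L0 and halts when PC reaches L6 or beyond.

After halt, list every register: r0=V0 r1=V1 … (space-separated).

r0=0 r1=0 r2=0 r3=13 r4=65530 r5=5

  step pc=0: ori   r1, r5, 5  regs=(0,5,0,5,15,5)
  step pc=1: ori   r3, r3, 8  regs=(0,5,0,13,15,5)
  step pc=2: bne  r1, r0, L4  cond=T  regs=(0,5,0,13,15,5)
  step pc=3: nor  r4, r1, r1  regs=(0,5,0,13,65530,5)
  step pc=4: nor  r1, r3, r4  regs=(0,0,0,13,65530,5)
  step pc=5: xor  r4, r4, r1  regs=(0,0,0,13,65530,5)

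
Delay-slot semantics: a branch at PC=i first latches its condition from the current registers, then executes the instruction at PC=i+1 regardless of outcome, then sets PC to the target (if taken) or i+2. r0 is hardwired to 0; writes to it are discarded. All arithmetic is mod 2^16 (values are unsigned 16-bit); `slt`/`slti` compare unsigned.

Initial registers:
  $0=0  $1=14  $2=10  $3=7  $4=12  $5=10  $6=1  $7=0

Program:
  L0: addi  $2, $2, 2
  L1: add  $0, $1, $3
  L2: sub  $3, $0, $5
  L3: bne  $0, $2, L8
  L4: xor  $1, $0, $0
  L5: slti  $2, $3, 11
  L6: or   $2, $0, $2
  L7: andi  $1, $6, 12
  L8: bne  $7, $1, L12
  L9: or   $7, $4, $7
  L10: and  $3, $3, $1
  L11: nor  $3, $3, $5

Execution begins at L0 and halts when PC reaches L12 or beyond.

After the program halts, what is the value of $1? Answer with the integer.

0

[0] addi  $2, $2, 2  →  {$0:0, $1:14, $2:12, $3:7, $4:12, $5:10, $6:1, $7:0}
[1] add  $0, $1, $3  →  {$0:0, $1:14, $2:12, $3:7, $4:12, $5:10, $6:1, $7:0}
[2] sub  $3, $0, $5  →  {$0:0, $1:14, $2:12, $3:65526, $4:12, $5:10, $6:1, $7:0}
[3] bne  $0, $2, L8  →  {$0:0, $1:14, $2:12, $3:65526, $4:12, $5:10, $6:1, $7:0}  ⟨branch taken⟩
[4] xor  $1, $0, $0  →  {$0:0, $1:0, $2:12, $3:65526, $4:12, $5:10, $6:1, $7:0}
[8] bne  $7, $1, L12  →  {$0:0, $1:0, $2:12, $3:65526, $4:12, $5:10, $6:1, $7:0}  ⟨branch fallthrough⟩
[9] or   $7, $4, $7  →  {$0:0, $1:0, $2:12, $3:65526, $4:12, $5:10, $6:1, $7:12}
[10] and  $3, $3, $1  →  {$0:0, $1:0, $2:12, $3:0, $4:12, $5:10, $6:1, $7:12}
[11] nor  $3, $3, $5  →  {$0:0, $1:0, $2:12, $3:65525, $4:12, $5:10, $6:1, $7:12}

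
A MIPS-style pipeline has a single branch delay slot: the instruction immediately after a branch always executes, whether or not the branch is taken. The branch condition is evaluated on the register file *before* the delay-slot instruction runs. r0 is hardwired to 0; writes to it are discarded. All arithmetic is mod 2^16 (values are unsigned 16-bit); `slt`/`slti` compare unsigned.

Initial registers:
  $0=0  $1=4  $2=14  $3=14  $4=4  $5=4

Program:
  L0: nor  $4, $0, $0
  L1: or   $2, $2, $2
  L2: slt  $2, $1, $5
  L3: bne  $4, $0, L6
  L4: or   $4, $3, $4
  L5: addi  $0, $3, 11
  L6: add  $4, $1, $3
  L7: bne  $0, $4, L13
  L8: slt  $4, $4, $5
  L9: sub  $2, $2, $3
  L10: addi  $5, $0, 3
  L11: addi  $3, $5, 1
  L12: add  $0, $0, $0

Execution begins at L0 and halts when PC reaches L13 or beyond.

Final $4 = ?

PC=0  nor  $4, $0, $0        | $0=0 $1=4 $2=14 $3=14 $4=65535 $5=4
PC=1  or   $2, $2, $2        | $0=0 $1=4 $2=14 $3=14 $4=65535 $5=4
PC=2  slt  $2, $1, $5        | $0=0 $1=4 $2=0 $3=14 $4=65535 $5=4
PC=3  bne  $4, $0, L6        | $0=0 $1=4 $2=0 $3=14 $4=65535 $5=4  [TAKEN]
PC=4  or   $4, $3, $4        | $0=0 $1=4 $2=0 $3=14 $4=65535 $5=4
PC=6  add  $4, $1, $3        | $0=0 $1=4 $2=0 $3=14 $4=18 $5=4
PC=7  bne  $0, $4, L13       | $0=0 $1=4 $2=0 $3=14 $4=18 $5=4  [TAKEN]
PC=8  slt  $4, $4, $5        | $0=0 $1=4 $2=0 $3=14 $4=0 $5=4

0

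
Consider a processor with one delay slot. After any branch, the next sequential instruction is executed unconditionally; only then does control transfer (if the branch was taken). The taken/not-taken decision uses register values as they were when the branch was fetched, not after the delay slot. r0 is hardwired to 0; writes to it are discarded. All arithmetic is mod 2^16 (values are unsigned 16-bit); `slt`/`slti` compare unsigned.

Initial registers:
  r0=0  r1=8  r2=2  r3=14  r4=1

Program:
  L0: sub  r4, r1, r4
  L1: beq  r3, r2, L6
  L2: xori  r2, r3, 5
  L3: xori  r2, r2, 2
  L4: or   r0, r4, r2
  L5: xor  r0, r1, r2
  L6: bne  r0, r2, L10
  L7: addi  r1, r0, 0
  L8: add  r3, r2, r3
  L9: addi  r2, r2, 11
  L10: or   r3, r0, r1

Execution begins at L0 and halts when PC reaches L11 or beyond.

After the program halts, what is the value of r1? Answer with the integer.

  step pc=0: sub  r4, r1, r4  regs=(0,8,2,14,7)
  step pc=1: beq  r3, r2, L6  cond=F  regs=(0,8,2,14,7)
  step pc=2: xori  r2, r3, 5  regs=(0,8,11,14,7)
  step pc=3: xori  r2, r2, 2  regs=(0,8,9,14,7)
  step pc=4: or   r0, r4, r2  regs=(0,8,9,14,7)
  step pc=5: xor  r0, r1, r2  regs=(0,8,9,14,7)
  step pc=6: bne  r0, r2, L10  cond=T  regs=(0,8,9,14,7)
  step pc=7: addi  r1, r0, 0  regs=(0,0,9,14,7)
  step pc=10: or   r3, r0, r1  regs=(0,0,9,0,7)

0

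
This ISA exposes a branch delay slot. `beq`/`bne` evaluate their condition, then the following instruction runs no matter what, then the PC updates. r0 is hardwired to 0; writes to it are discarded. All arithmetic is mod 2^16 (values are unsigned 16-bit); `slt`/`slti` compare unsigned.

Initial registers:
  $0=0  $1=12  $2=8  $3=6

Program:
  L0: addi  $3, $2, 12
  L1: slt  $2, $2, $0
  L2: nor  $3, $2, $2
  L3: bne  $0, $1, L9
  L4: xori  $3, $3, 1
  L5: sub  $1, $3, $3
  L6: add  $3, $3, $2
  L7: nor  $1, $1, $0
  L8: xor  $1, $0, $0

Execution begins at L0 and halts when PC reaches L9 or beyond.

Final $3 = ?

65534

  step pc=0: addi  $3, $2, 12  regs=(0,12,8,20)
  step pc=1: slt  $2, $2, $0  regs=(0,12,0,20)
  step pc=2: nor  $3, $2, $2  regs=(0,12,0,65535)
  step pc=3: bne  $0, $1, L9  cond=T  regs=(0,12,0,65535)
  step pc=4: xori  $3, $3, 1  regs=(0,12,0,65534)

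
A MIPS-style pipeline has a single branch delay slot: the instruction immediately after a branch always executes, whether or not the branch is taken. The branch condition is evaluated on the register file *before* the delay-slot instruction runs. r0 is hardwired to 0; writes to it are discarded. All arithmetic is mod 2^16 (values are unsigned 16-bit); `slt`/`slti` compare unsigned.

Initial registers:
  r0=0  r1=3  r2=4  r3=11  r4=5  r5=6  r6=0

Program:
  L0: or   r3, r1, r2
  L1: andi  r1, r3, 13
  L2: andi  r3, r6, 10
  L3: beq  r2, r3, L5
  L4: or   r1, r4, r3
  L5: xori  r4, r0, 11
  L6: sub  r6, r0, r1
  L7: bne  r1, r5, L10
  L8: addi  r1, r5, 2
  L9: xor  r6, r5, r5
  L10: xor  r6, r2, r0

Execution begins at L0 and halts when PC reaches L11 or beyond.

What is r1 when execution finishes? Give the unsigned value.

8

  step pc=0: or   r3, r1, r2  regs=(0,3,4,7,5,6,0)
  step pc=1: andi  r1, r3, 13  regs=(0,5,4,7,5,6,0)
  step pc=2: andi  r3, r6, 10  regs=(0,5,4,0,5,6,0)
  step pc=3: beq  r2, r3, L5  cond=F  regs=(0,5,4,0,5,6,0)
  step pc=4: or   r1, r4, r3  regs=(0,5,4,0,5,6,0)
  step pc=5: xori  r4, r0, 11  regs=(0,5,4,0,11,6,0)
  step pc=6: sub  r6, r0, r1  regs=(0,5,4,0,11,6,65531)
  step pc=7: bne  r1, r5, L10  cond=T  regs=(0,5,4,0,11,6,65531)
  step pc=8: addi  r1, r5, 2  regs=(0,8,4,0,11,6,65531)
  step pc=10: xor  r6, r2, r0  regs=(0,8,4,0,11,6,4)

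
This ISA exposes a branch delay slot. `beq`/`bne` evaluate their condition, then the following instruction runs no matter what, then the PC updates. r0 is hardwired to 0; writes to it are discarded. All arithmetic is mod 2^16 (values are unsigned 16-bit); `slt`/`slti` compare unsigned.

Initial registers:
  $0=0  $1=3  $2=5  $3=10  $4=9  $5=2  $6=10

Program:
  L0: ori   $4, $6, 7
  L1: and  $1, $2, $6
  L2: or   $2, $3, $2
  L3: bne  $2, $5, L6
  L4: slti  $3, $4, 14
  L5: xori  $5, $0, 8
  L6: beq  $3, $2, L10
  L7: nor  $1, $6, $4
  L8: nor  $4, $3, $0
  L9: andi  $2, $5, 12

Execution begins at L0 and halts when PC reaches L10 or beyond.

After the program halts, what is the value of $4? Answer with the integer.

[0] ori   $4, $6, 7  →  {$0:0, $1:3, $2:5, $3:10, $4:15, $5:2, $6:10}
[1] and  $1, $2, $6  →  {$0:0, $1:0, $2:5, $3:10, $4:15, $5:2, $6:10}
[2] or   $2, $3, $2  →  {$0:0, $1:0, $2:15, $3:10, $4:15, $5:2, $6:10}
[3] bne  $2, $5, L6  →  {$0:0, $1:0, $2:15, $3:10, $4:15, $5:2, $6:10}  ⟨branch taken⟩
[4] slti  $3, $4, 14  →  {$0:0, $1:0, $2:15, $3:0, $4:15, $5:2, $6:10}
[6] beq  $3, $2, L10  →  {$0:0, $1:0, $2:15, $3:0, $4:15, $5:2, $6:10}  ⟨branch fallthrough⟩
[7] nor  $1, $6, $4  →  {$0:0, $1:65520, $2:15, $3:0, $4:15, $5:2, $6:10}
[8] nor  $4, $3, $0  →  {$0:0, $1:65520, $2:15, $3:0, $4:65535, $5:2, $6:10}
[9] andi  $2, $5, 12  →  {$0:0, $1:65520, $2:0, $3:0, $4:65535, $5:2, $6:10}

65535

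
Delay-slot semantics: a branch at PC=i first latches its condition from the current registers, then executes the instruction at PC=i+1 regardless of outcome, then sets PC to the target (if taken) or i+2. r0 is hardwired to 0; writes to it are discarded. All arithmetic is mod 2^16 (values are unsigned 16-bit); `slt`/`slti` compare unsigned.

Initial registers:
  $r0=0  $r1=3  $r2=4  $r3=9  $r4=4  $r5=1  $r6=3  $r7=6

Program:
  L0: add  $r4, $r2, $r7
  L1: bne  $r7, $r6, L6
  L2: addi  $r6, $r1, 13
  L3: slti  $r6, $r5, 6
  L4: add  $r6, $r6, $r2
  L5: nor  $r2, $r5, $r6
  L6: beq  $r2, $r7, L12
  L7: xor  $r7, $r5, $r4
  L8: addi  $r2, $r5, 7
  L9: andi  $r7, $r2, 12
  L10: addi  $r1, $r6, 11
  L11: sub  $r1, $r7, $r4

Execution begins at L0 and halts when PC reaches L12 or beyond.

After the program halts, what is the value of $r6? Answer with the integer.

16

#0 add  $r4, $r2, $r7 ; 0/3/4/9/10/1/3/6
#1 bne  $r7, $r6, L6 ; 0/3/4/9/10/1/3/6 ; →target
#2 addi  $r6, $r1, 13 ; 0/3/4/9/10/1/16/6
#6 beq  $r2, $r7, L12 ; 0/3/4/9/10/1/16/6 ; →fallthru
#7 xor  $r7, $r5, $r4 ; 0/3/4/9/10/1/16/11
#8 addi  $r2, $r5, 7 ; 0/3/8/9/10/1/16/11
#9 andi  $r7, $r2, 12 ; 0/3/8/9/10/1/16/8
#10 addi  $r1, $r6, 11 ; 0/27/8/9/10/1/16/8
#11 sub  $r1, $r7, $r4 ; 0/65534/8/9/10/1/16/8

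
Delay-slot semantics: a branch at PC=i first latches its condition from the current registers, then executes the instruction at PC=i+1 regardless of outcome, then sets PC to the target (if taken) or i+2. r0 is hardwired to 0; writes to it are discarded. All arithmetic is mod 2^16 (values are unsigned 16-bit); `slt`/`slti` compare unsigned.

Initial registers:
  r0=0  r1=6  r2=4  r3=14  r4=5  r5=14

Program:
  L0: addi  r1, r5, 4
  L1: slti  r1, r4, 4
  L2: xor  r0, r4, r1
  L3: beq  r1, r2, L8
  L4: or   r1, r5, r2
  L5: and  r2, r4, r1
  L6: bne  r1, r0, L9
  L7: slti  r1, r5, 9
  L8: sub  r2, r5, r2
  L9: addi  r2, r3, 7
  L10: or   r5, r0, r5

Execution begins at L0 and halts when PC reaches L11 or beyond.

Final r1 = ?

0

#0 addi  r1, r5, 4 ; 0/18/4/14/5/14
#1 slti  r1, r4, 4 ; 0/0/4/14/5/14
#2 xor  r0, r4, r1 ; 0/0/4/14/5/14
#3 beq  r1, r2, L8 ; 0/0/4/14/5/14 ; →fallthru
#4 or   r1, r5, r2 ; 0/14/4/14/5/14
#5 and  r2, r4, r1 ; 0/14/4/14/5/14
#6 bne  r1, r0, L9 ; 0/14/4/14/5/14 ; →target
#7 slti  r1, r5, 9 ; 0/0/4/14/5/14
#9 addi  r2, r3, 7 ; 0/0/21/14/5/14
#10 or   r5, r0, r5 ; 0/0/21/14/5/14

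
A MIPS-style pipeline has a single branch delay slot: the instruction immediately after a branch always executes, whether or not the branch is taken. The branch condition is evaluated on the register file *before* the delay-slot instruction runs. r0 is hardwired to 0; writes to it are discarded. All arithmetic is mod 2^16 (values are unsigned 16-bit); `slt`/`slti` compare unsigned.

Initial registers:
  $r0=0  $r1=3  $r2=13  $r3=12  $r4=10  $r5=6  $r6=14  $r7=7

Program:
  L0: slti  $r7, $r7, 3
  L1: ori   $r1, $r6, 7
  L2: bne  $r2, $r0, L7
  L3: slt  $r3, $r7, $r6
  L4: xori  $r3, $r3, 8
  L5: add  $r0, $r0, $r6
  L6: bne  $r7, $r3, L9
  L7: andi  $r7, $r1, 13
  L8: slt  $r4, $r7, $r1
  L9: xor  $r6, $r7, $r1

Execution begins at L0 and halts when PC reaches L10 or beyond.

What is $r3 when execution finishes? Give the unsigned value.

1

[0] slti  $r7, $r7, 3  →  {$r0:0, $r1:3, $r2:13, $r3:12, $r4:10, $r5:6, $r6:14, $r7:0}
[1] ori   $r1, $r6, 7  →  {$r0:0, $r1:15, $r2:13, $r3:12, $r4:10, $r5:6, $r6:14, $r7:0}
[2] bne  $r2, $r0, L7  →  {$r0:0, $r1:15, $r2:13, $r3:12, $r4:10, $r5:6, $r6:14, $r7:0}  ⟨branch taken⟩
[3] slt  $r3, $r7, $r6  →  {$r0:0, $r1:15, $r2:13, $r3:1, $r4:10, $r5:6, $r6:14, $r7:0}
[7] andi  $r7, $r1, 13  →  {$r0:0, $r1:15, $r2:13, $r3:1, $r4:10, $r5:6, $r6:14, $r7:13}
[8] slt  $r4, $r7, $r1  →  {$r0:0, $r1:15, $r2:13, $r3:1, $r4:1, $r5:6, $r6:14, $r7:13}
[9] xor  $r6, $r7, $r1  →  {$r0:0, $r1:15, $r2:13, $r3:1, $r4:1, $r5:6, $r6:2, $r7:13}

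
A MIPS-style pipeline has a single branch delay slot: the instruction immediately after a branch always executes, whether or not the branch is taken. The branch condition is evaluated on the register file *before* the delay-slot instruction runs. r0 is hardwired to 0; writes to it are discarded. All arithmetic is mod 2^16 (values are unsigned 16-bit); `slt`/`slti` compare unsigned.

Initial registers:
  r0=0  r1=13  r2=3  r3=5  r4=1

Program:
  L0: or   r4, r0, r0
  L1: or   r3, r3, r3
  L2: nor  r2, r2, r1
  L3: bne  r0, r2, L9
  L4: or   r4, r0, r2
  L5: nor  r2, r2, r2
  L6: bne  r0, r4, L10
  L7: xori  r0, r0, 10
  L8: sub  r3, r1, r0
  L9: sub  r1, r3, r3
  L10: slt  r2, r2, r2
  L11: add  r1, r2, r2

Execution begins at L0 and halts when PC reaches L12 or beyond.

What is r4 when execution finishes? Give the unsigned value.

#0 or   r4, r0, r0 ; 0/13/3/5/0
#1 or   r3, r3, r3 ; 0/13/3/5/0
#2 nor  r2, r2, r1 ; 0/13/65520/5/0
#3 bne  r0, r2, L9 ; 0/13/65520/5/0 ; →target
#4 or   r4, r0, r2 ; 0/13/65520/5/65520
#9 sub  r1, r3, r3 ; 0/0/65520/5/65520
#10 slt  r2, r2, r2 ; 0/0/0/5/65520
#11 add  r1, r2, r2 ; 0/0/0/5/65520

65520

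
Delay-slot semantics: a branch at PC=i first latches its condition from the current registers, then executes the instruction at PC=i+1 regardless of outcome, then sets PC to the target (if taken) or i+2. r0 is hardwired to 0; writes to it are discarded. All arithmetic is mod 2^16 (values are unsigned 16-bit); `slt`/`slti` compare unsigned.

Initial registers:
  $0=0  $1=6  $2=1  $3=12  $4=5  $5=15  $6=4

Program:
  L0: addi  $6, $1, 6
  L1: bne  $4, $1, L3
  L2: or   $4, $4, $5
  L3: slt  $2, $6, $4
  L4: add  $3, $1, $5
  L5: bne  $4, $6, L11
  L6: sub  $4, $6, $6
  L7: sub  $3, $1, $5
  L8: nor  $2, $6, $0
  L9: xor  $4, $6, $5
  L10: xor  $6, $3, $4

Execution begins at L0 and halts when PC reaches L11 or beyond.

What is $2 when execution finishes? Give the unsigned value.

#0 addi  $6, $1, 6 ; 0/6/1/12/5/15/12
#1 bne  $4, $1, L3 ; 0/6/1/12/5/15/12 ; →target
#2 or   $4, $4, $5 ; 0/6/1/12/15/15/12
#3 slt  $2, $6, $4 ; 0/6/1/12/15/15/12
#4 add  $3, $1, $5 ; 0/6/1/21/15/15/12
#5 bne  $4, $6, L11 ; 0/6/1/21/15/15/12 ; →target
#6 sub  $4, $6, $6 ; 0/6/1/21/0/15/12

1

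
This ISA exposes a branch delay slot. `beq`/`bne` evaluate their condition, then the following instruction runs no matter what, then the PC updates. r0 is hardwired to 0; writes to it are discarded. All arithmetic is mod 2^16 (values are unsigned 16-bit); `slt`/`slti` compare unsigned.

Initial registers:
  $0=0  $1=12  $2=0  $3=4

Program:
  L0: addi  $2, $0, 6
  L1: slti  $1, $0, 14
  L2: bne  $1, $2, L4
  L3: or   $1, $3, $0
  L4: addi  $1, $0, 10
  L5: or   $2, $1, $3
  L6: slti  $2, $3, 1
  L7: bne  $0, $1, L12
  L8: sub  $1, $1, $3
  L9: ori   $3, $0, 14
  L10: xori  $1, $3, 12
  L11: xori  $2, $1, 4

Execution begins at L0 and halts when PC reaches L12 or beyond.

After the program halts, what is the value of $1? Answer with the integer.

6

#0 addi  $2, $0, 6 ; 0/12/6/4
#1 slti  $1, $0, 14 ; 0/1/6/4
#2 bne  $1, $2, L4 ; 0/1/6/4 ; →target
#3 or   $1, $3, $0 ; 0/4/6/4
#4 addi  $1, $0, 10 ; 0/10/6/4
#5 or   $2, $1, $3 ; 0/10/14/4
#6 slti  $2, $3, 1 ; 0/10/0/4
#7 bne  $0, $1, L12 ; 0/10/0/4 ; →target
#8 sub  $1, $1, $3 ; 0/6/0/4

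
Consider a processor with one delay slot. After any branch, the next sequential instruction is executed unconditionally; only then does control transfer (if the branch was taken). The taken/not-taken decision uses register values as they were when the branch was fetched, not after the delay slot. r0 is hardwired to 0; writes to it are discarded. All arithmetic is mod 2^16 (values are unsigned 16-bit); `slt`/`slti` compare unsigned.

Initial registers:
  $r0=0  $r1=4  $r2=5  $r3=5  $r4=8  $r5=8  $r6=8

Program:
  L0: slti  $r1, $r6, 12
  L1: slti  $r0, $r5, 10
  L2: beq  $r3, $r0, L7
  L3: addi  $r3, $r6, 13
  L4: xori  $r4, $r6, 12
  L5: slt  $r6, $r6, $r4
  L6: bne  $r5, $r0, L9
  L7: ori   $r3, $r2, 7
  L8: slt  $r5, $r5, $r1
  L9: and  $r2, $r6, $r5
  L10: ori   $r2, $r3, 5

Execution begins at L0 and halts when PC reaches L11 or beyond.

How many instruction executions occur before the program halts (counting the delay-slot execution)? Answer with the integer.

10

PC=0  slti  $r1, $r6, 12     | $r0=0 $r1=1 $r2=5 $r3=5 $r4=8 $r5=8 $r6=8
PC=1  slti  $r0, $r5, 10     | $r0=0 $r1=1 $r2=5 $r3=5 $r4=8 $r5=8 $r6=8
PC=2  beq  $r3, $r0, L7      | $r0=0 $r1=1 $r2=5 $r3=5 $r4=8 $r5=8 $r6=8  [not taken]
PC=3  addi  $r3, $r6, 13     | $r0=0 $r1=1 $r2=5 $r3=21 $r4=8 $r5=8 $r6=8
PC=4  xori  $r4, $r6, 12     | $r0=0 $r1=1 $r2=5 $r3=21 $r4=4 $r5=8 $r6=8
PC=5  slt  $r6, $r6, $r4     | $r0=0 $r1=1 $r2=5 $r3=21 $r4=4 $r5=8 $r6=0
PC=6  bne  $r5, $r0, L9      | $r0=0 $r1=1 $r2=5 $r3=21 $r4=4 $r5=8 $r6=0  [TAKEN]
PC=7  ori   $r3, $r2, 7      | $r0=0 $r1=1 $r2=5 $r3=7 $r4=4 $r5=8 $r6=0
PC=9  and  $r2, $r6, $r5     | $r0=0 $r1=1 $r2=0 $r3=7 $r4=4 $r5=8 $r6=0
PC=10 ori   $r2, $r3, 5      | $r0=0 $r1=1 $r2=7 $r3=7 $r4=4 $r5=8 $r6=0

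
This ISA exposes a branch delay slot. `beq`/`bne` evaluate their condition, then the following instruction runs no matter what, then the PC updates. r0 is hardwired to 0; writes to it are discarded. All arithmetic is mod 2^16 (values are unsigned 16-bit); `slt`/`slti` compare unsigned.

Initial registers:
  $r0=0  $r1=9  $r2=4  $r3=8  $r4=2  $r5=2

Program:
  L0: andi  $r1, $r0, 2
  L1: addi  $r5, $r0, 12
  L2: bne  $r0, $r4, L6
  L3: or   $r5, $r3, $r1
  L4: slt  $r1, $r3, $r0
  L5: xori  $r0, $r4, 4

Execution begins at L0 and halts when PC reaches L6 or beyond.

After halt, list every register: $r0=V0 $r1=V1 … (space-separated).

[0] andi  $r1, $r0, 2  →  {$r0:0, $r1:0, $r2:4, $r3:8, $r4:2, $r5:2}
[1] addi  $r5, $r0, 12  →  {$r0:0, $r1:0, $r2:4, $r3:8, $r4:2, $r5:12}
[2] bne  $r0, $r4, L6  →  {$r0:0, $r1:0, $r2:4, $r3:8, $r4:2, $r5:12}  ⟨branch taken⟩
[3] or   $r5, $r3, $r1  →  {$r0:0, $r1:0, $r2:4, $r3:8, $r4:2, $r5:8}

$r0=0 $r1=0 $r2=4 $r3=8 $r4=2 $r5=8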